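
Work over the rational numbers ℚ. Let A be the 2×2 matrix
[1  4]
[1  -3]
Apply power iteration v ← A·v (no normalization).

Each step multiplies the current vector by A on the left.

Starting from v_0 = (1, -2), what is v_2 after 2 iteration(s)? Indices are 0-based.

v_2 = (21, -28)

v_0 = (1, -2).
v_1 = A·v_0 = (-7, 7).
v_2 = A·v_1 = (21, -28).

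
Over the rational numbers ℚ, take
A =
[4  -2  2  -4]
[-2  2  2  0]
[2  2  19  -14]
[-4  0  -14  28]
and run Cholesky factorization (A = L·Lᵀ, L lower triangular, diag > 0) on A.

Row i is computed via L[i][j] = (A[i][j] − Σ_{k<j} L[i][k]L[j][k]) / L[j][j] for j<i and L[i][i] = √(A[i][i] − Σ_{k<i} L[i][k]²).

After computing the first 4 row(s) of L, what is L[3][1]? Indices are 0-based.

Step 1: L[0][0] = √(4) = 2.
  L[1][0] = (-2) / L[0][0] = -1.
Step 2: L[1][1] = √(1) = 1.
  L[2][0] = (2) / L[0][0] = 1.
  L[2][1] = (3) / L[1][1] = 3.
Step 3: L[2][2] = √(9) = 3.
  L[3][0] = (-4) / L[0][0] = -2.
  L[3][1] = (-2) / L[1][1] = -2.
  L[3][2] = (-6) / L[2][2] = -2.
Step 4: L[3][3] = √(16) = 4.

L[3][1] = -2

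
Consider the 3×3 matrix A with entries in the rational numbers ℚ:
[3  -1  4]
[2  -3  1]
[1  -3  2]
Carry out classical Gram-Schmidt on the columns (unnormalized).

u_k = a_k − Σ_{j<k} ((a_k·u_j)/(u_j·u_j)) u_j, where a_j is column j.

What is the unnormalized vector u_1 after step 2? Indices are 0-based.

u_1 = (11/7, -9/7, -15/7)

Step 1: u_0 = a_0 = (3, 2, 1).
Step 2: u_1 = a_1 − (-6/7)·u_0 = (11/7, -9/7, -15/7).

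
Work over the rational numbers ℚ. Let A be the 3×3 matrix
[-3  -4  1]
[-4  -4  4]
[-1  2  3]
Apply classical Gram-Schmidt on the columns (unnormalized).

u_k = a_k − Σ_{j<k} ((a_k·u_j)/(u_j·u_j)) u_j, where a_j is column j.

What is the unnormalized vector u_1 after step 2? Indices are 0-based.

u_1 = (-1, 0, 3)

Step 1: u_0 = a_0 = (-3, -4, -1).
Step 2: u_1 = a_1 − (1)·u_0 = (-1, 0, 3).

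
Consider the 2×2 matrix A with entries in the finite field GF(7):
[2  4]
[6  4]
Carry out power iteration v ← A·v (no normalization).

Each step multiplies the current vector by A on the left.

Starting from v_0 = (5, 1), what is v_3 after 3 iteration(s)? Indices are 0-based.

v_3 = (4, 2)

v_0 = (5, 1).
v_1 = A·v_0 = (0, 6).
v_2 = A·v_1 = (3, 3).
v_3 = A·v_2 = (4, 2).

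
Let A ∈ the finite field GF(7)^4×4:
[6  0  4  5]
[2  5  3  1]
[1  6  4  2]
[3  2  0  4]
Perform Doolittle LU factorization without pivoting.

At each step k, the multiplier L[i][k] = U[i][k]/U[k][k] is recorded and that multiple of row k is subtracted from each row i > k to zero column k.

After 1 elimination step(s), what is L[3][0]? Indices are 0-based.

L[3][0] = 4

[col 0] pivot 6
  R1 -= 5*R0 → (0, 5, 4, 4)  (L[1][0] := 5)
  R2 -= 6*R0 → (0, 6, 1, 0)  (L[2][0] := 6)
  R3 -= 4*R0 → (0, 2, 5, 5)  (L[3][0] := 4)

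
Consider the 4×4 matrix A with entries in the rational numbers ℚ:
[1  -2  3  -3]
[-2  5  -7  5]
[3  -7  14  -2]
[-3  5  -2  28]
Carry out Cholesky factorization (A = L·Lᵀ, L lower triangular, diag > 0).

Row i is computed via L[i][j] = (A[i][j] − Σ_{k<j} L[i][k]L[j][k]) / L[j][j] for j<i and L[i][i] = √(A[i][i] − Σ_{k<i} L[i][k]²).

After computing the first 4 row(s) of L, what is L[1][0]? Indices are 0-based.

Step 1: L[0][0] = √(1) = 1.
  L[1][0] = (-2) / L[0][0] = -2.
Step 2: L[1][1] = √(1) = 1.
  L[2][0] = (3) / L[0][0] = 3.
  L[2][1] = (-1) / L[1][1] = -1.
Step 3: L[2][2] = √(4) = 2.
  L[3][0] = (-3) / L[0][0] = -3.
  L[3][1] = (-1) / L[1][1] = -1.
  L[3][2] = (6) / L[2][2] = 3.
Step 4: L[3][3] = √(9) = 3.

L[1][0] = -2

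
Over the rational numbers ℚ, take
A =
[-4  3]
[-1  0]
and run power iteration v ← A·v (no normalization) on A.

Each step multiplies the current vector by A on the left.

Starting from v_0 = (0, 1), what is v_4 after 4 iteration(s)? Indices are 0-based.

v_0 = (0, 1).
v_1 = A·v_0 = (3, 0).
v_2 = A·v_1 = (-12, -3).
v_3 = A·v_2 = (39, 12).
v_4 = A·v_3 = (-120, -39).

v_4 = (-120, -39)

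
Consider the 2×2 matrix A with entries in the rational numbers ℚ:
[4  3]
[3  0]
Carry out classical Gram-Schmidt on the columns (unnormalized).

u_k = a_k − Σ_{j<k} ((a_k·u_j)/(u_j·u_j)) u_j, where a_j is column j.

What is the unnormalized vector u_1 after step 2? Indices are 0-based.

Step 1: u_0 = a_0 = (4, 3).
Step 2: u_1 = a_1 − (12/25)·u_0 = (27/25, -36/25).

u_1 = (27/25, -36/25)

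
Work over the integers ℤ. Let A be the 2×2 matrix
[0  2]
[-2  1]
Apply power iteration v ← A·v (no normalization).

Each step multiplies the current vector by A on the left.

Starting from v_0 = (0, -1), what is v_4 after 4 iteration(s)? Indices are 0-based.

v_0 = (0, -1).
v_1 = A·v_0 = (-2, -1).
v_2 = A·v_1 = (-2, 3).
v_3 = A·v_2 = (6, 7).
v_4 = A·v_3 = (14, -5).

v_4 = (14, -5)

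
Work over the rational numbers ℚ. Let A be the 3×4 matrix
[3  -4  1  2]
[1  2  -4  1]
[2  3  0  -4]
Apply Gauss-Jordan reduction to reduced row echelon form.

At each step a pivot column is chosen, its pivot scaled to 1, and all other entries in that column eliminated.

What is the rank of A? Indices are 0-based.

rank = 3

pivot(0,0)=3: scale R0 → (1, -4/3, 1/3, 2/3)
  clear (1,0): R1 −= (1)R0 → (0, 10/3, -13/3, 1/3)
  clear (2,0): R2 −= (2)R0 → (0, 17/3, -2/3, -16/3)
pivot(1,1)=10/3: scale R1 → (0, 1, -13/10, 1/10)
  clear (0,1): R0 −= (-4/3)R1 → (1, 0, -7/5, 4/5)
  clear (2,1): R2 −= (17/3)R1 → (0, 0, 67/10, -59/10)
pivot(2,2)=67/10: scale R2 → (0, 0, 1, -59/67)
  clear (0,2): R0 −= (-7/5)R2 → (1, 0, 0, -29/67)
  clear (1,2): R1 −= (-13/10)R2 → (0, 1, 0, -70/67)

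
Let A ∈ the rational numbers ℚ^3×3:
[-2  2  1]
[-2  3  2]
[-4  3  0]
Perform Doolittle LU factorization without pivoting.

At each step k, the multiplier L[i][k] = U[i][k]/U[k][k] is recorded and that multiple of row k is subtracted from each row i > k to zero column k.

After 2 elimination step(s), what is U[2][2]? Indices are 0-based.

Step 1: pivot at (0,0) is -2.
  row1 ← row1 − (1)·row0  ⇒  L[1][0]=1, U row1=(0, 1, 1)
  row2 ← row2 − (2)·row0  ⇒  L[2][0]=2, U row2=(0, -1, -2)
Step 2: pivot at (1,1) is 1.
  row2 ← row2 − (-1)·row1  ⇒  L[2][1]=-1, U row2=(0, 0, -1)

U[2][2] = -1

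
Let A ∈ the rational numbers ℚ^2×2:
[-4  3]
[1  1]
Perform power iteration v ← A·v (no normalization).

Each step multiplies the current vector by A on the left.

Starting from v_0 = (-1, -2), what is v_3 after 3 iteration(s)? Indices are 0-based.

v_0 = (-1, -2).
v_1 = A·v_0 = (-2, -3).
v_2 = A·v_1 = (-1, -5).
v_3 = A·v_2 = (-11, -6).

v_3 = (-11, -6)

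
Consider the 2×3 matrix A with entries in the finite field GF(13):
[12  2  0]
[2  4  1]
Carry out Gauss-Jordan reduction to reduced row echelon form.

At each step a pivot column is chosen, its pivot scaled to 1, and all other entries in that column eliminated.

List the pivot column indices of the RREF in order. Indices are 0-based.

pivot columns: 0, 1

[1] R0 /= 12  ⇒  (1, 11, 0)
     R1 -= 2·R0  ⇒  (0, 8, 1)
[2] R1 /= 8  ⇒  (0, 1, 5)
     R0 -= 11·R1  ⇒  (1, 0, 10)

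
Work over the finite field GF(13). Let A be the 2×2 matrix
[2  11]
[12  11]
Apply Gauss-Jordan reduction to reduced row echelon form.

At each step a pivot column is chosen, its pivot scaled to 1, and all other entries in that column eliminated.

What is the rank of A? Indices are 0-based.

rank = 2

[1] R0 /= 2  ⇒  (1, 12)
     R1 -= 12·R0  ⇒  (0, 10)
[2] R1 /= 10  ⇒  (0, 1)
     R0 -= 12·R1  ⇒  (1, 0)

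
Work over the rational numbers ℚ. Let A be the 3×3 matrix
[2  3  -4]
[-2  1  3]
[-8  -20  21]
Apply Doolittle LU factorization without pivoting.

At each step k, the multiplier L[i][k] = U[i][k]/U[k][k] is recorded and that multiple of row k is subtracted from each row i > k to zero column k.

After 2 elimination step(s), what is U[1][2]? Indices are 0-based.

Step 1: pivot at (0,0) is 2.
  row1 ← row1 − (-1)·row0  ⇒  L[1][0]=-1, U row1=(0, 4, -1)
  row2 ← row2 − (-4)·row0  ⇒  L[2][0]=-4, U row2=(0, -8, 5)
Step 2: pivot at (1,1) is 4.
  row2 ← row2 − (-2)·row1  ⇒  L[2][1]=-2, U row2=(0, 0, 3)

U[1][2] = -1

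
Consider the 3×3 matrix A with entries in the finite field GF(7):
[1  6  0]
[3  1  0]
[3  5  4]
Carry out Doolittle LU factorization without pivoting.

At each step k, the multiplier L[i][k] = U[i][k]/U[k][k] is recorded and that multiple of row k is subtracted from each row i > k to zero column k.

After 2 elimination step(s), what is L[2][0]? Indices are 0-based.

L[2][0] = 3

k=0: U[0][0]=1
  eliminate (1,0): mult=3, new row 1: (0, 4, 0); set L[1][0]=3
  eliminate (2,0): mult=3, new row 2: (0, 1, 4); set L[2][0]=3
k=1: U[1][1]=4
  eliminate (2,1): mult=2, new row 2: (0, 0, 4); set L[2][1]=2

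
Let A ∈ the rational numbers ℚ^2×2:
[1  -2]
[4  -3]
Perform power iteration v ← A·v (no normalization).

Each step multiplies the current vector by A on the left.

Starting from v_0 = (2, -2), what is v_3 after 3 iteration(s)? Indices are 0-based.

v_3 = (14, -34)

v_0 = (2, -2).
v_1 = A·v_0 = (6, 14).
v_2 = A·v_1 = (-22, -18).
v_3 = A·v_2 = (14, -34).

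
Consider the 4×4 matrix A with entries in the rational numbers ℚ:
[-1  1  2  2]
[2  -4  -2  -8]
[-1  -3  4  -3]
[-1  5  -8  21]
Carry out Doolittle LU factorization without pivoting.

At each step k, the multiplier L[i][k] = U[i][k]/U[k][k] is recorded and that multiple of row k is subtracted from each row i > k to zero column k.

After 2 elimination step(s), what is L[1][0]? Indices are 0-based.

k=0: U[0][0]=-1
  eliminate (1,0): mult=-2, new row 1: (0, -2, 2, -4); set L[1][0]=-2
  eliminate (2,0): mult=1, new row 2: (0, -4, 2, -5); set L[2][0]=1
  eliminate (3,0): mult=1, new row 3: (0, 4, -10, 19); set L[3][0]=1
k=1: U[1][1]=-2
  eliminate (2,1): mult=2, new row 2: (0, 0, -2, 3); set L[2][1]=2
  eliminate (3,1): mult=-2, new row 3: (0, 0, -6, 11); set L[3][1]=-2

L[1][0] = -2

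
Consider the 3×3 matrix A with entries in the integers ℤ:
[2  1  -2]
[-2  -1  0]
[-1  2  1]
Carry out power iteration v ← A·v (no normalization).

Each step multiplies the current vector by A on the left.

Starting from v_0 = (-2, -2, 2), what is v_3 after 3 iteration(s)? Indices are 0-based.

v_0 = (-2, -2, 2).
v_1 = A·v_0 = (-10, 6, 0).
v_2 = A·v_1 = (-14, 14, 22).
v_3 = A·v_2 = (-58, 14, 64).

v_3 = (-58, 14, 64)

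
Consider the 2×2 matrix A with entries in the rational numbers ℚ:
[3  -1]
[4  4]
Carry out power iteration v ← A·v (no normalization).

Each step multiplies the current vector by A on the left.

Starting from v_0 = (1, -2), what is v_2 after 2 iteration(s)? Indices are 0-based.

v_2 = (19, 4)

v_0 = (1, -2).
v_1 = A·v_0 = (5, -4).
v_2 = A·v_1 = (19, 4).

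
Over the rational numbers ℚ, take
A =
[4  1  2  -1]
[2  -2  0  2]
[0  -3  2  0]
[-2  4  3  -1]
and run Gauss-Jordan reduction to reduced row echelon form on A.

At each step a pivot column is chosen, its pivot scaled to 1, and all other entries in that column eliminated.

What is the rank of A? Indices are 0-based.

step 1: normalize row 0 (÷4) = (1, 1/4, 1/2, -1/4)
  row 1: subtract 2×row0 = (0, -5/2, -1, 5/2)
  row 3: subtract -2×row0 = (0, 9/2, 4, -3/2)
step 2: normalize row 1 (÷-5/2) = (0, 1, 2/5, -1)
  row 0: subtract 1/4×row1 = (1, 0, 2/5, 0)
  row 2: subtract -3×row1 = (0, 0, 16/5, -3)
  row 3: subtract 9/2×row1 = (0, 0, 11/5, 3)
step 3: normalize row 2 (÷16/5) = (0, 0, 1, -15/16)
  row 0: subtract 2/5×row2 = (1, 0, 0, 3/8)
  row 1: subtract 2/5×row2 = (0, 1, 0, -5/8)
  row 3: subtract 11/5×row2 = (0, 0, 0, 81/16)
step 4: normalize row 3 (÷81/16) = (0, 0, 0, 1)
  row 0: subtract 3/8×row3 = (1, 0, 0, 0)
  row 1: subtract -5/8×row3 = (0, 1, 0, 0)
  row 2: subtract -15/16×row3 = (0, 0, 1, 0)

rank = 4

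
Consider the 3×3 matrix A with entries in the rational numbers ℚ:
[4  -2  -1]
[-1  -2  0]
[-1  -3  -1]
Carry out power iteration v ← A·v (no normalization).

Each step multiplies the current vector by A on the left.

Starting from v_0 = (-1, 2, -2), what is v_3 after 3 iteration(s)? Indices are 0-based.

v_0 = (-1, 2, -2).
v_1 = A·v_0 = (-6, -3, -3).
v_2 = A·v_1 = (-15, 12, 18).
v_3 = A·v_2 = (-102, -9, -39).

v_3 = (-102, -9, -39)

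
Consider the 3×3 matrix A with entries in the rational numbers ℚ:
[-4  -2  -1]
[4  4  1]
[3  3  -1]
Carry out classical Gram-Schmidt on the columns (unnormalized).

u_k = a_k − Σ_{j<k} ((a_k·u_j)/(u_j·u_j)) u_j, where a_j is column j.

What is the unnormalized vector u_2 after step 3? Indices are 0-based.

Step 1: u_0 = a_0 = (-4, 4, 3).
Step 2: u_1 = a_1 − (33/41)·u_0 = (50/41, 32/41, 24/41).
Step 3: u_2 = a_2 − (5/41)·u_0 − (-21/50)·u_1 = (0, 21/25, -28/25).

u_2 = (0, 21/25, -28/25)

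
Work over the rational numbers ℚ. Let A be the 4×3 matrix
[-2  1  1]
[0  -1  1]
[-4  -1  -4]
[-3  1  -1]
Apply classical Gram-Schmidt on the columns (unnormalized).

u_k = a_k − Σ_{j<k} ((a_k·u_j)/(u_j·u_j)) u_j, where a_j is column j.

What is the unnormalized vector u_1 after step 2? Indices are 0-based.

u_1 = (27/29, -1, -33/29, 26/29)

Step 1: u_0 = a_0 = (-2, 0, -4, -3).
Step 2: u_1 = a_1 − (-1/29)·u_0 = (27/29, -1, -33/29, 26/29).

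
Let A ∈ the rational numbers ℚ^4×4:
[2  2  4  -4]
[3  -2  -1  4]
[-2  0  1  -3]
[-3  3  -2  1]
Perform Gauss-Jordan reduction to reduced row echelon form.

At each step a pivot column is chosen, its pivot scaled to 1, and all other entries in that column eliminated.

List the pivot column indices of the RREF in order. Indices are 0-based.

pivot(0,0)=2: scale R0 → (1, 1, 2, -2)
  clear (1,0): R1 −= (3)R0 → (0, -5, -7, 10)
  clear (2,0): R2 −= (-2)R0 → (0, 2, 5, -7)
  clear (3,0): R3 −= (-3)R0 → (0, 6, 4, -5)
pivot(1,1)=-5: scale R1 → (0, 1, 7/5, -2)
  clear (0,1): R0 −= (1)R1 → (1, 0, 3/5, 0)
  clear (2,1): R2 −= (2)R1 → (0, 0, 11/5, -3)
  clear (3,1): R3 −= (6)R1 → (0, 0, -22/5, 7)
pivot(2,2)=11/5: scale R2 → (0, 0, 1, -15/11)
  clear (0,2): R0 −= (3/5)R2 → (1, 0, 0, 9/11)
  clear (1,2): R1 −= (7/5)R2 → (0, 1, 0, -1/11)
  clear (3,2): R3 −= (-22/5)R2 → (0, 0, 0, 1)
pivot(3,3)=1: scale R3 → (0, 0, 0, 1)
  clear (0,3): R0 −= (9/11)R3 → (1, 0, 0, 0)
  clear (1,3): R1 −= (-1/11)R3 → (0, 1, 0, 0)
  clear (2,3): R2 −= (-15/11)R3 → (0, 0, 1, 0)

pivot columns: 0, 1, 2, 3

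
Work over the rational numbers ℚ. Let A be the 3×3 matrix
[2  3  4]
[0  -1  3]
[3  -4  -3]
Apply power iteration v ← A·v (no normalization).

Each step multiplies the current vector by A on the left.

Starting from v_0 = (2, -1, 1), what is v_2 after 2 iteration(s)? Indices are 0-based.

v_0 = (2, -1, 1).
v_1 = A·v_0 = (5, 4, 7).
v_2 = A·v_1 = (50, 17, -22).

v_2 = (50, 17, -22)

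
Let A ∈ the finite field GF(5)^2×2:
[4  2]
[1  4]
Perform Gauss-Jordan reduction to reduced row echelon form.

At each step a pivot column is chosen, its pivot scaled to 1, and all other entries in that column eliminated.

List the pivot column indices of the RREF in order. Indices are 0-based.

pivot columns: 0, 1

pivot(0,0)=4: scale R0 → (1, 3)
  clear (1,0): R1 −= (1)R0 → (0, 1)
pivot(1,1)=1: scale R1 → (0, 1)
  clear (0,1): R0 −= (3)R1 → (1, 0)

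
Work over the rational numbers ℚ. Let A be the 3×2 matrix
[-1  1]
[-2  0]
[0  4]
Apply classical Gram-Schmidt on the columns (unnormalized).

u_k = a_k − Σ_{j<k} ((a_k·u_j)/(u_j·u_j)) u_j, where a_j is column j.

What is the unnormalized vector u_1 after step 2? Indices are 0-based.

Step 1: u_0 = a_0 = (-1, -2, 0).
Step 2: u_1 = a_1 − (-1/5)·u_0 = (4/5, -2/5, 4).

u_1 = (4/5, -2/5, 4)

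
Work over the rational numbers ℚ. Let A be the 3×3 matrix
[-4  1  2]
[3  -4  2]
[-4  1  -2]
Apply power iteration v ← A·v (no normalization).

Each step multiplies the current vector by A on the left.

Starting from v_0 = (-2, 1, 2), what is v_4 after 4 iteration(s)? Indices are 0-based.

v_4 = (-286, 3477, -1890)

v_0 = (-2, 1, 2).
v_1 = A·v_0 = (13, -6, 5).
v_2 = A·v_1 = (-48, 73, -68).
v_3 = A·v_2 = (129, -572, 401).
v_4 = A·v_3 = (-286, 3477, -1890).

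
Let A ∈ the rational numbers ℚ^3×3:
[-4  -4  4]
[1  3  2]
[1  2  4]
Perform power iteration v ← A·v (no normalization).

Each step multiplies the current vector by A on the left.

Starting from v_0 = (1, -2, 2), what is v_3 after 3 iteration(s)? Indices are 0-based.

v_0 = (1, -2, 2).
v_1 = A·v_0 = (12, -1, 5).
v_2 = A·v_1 = (-24, 19, 30).
v_3 = A·v_2 = (140, 93, 134).

v_3 = (140, 93, 134)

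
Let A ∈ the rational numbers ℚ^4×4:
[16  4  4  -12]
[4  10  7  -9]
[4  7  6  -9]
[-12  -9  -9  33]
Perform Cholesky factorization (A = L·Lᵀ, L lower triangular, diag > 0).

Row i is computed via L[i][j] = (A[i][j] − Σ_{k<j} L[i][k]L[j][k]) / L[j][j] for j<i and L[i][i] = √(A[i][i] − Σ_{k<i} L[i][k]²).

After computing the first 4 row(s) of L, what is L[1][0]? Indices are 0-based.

Step 1: L[0][0] = √(16) = 4.
  L[1][0] = (4) / L[0][0] = 1.
Step 2: L[1][1] = √(9) = 3.
  L[2][0] = (4) / L[0][0] = 1.
  L[2][1] = (6) / L[1][1] = 2.
Step 3: L[2][2] = √(1) = 1.
  L[3][0] = (-12) / L[0][0] = -3.
  L[3][1] = (-6) / L[1][1] = -2.
  L[3][2] = (-2) / L[2][2] = -2.
Step 4: L[3][3] = √(16) = 4.

L[1][0] = 1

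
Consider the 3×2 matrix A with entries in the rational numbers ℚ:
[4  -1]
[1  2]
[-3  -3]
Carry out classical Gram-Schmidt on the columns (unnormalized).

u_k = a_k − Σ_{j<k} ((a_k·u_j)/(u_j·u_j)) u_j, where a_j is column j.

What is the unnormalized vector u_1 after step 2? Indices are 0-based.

Step 1: u_0 = a_0 = (4, 1, -3).
Step 2: u_1 = a_1 − (7/26)·u_0 = (-27/13, 45/26, -57/26).

u_1 = (-27/13, 45/26, -57/26)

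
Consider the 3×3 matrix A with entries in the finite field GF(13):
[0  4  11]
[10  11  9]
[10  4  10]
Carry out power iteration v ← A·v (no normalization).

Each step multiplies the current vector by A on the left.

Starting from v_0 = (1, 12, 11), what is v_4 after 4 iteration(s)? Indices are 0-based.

v_0 = (1, 12, 11).
v_1 = A·v_0 = (0, 7, 12).
v_2 = A·v_1 = (4, 3, 5).
v_3 = A·v_2 = (2, 1, 11).
v_4 = A·v_3 = (8, 0, 4).

v_4 = (8, 0, 4)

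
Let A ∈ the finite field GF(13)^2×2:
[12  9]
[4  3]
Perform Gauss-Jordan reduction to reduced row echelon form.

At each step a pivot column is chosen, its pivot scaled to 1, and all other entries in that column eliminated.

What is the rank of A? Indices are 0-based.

rank = 1

step 1: normalize row 0 (÷12) = (1, 4)
  row 1: subtract 4×row0 = (0, 0)
skip col 1 (zero from row 1)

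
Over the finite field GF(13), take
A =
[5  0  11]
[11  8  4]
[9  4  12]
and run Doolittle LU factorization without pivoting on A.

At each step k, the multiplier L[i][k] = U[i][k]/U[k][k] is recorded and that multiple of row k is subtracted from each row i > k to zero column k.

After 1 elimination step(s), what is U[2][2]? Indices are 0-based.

U[2][2] = 0

[col 0] pivot 5
  R1 -= 10*R0 → (0, 8, 11)  (L[1][0] := 10)
  R2 -= 7*R0 → (0, 4, 0)  (L[2][0] := 7)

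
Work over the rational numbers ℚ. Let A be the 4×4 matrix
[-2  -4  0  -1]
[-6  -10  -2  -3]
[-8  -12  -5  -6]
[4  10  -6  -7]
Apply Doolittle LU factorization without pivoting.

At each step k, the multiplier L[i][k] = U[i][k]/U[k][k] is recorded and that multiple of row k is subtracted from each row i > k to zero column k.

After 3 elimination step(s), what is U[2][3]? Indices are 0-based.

[col 0] pivot -2
  R1 -= 3*R0 → (0, 2, -2, 0)  (L[1][0] := 3)
  R2 -= 4*R0 → (0, 4, -5, -2)  (L[2][0] := 4)
  R3 -= -2*R0 → (0, 2, -6, -9)  (L[3][0] := -2)
[col 1] pivot 2
  R2 -= 2*R1 → (0, 0, -1, -2)  (L[2][1] := 2)
  R3 -= 1*R1 → (0, 0, -4, -9)  (L[3][1] := 1)
[col 2] pivot -1
  R3 -= 4*R2 → (0, 0, 0, -1)  (L[3][2] := 4)

U[2][3] = -2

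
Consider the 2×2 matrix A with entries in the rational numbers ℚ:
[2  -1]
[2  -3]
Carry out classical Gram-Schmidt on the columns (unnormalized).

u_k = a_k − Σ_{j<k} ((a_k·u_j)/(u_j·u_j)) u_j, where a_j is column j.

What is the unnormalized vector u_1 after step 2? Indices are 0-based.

u_1 = (1, -1)

Step 1: u_0 = a_0 = (2, 2).
Step 2: u_1 = a_1 − (-1)·u_0 = (1, -1).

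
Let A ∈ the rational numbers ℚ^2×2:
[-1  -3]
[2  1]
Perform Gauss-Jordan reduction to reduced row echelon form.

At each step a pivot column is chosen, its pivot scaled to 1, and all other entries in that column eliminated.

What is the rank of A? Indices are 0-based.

pivot(0,0)=-1: scale R0 → (1, 3)
  clear (1,0): R1 −= (2)R0 → (0, -5)
pivot(1,1)=-5: scale R1 → (0, 1)
  clear (0,1): R0 −= (3)R1 → (1, 0)

rank = 2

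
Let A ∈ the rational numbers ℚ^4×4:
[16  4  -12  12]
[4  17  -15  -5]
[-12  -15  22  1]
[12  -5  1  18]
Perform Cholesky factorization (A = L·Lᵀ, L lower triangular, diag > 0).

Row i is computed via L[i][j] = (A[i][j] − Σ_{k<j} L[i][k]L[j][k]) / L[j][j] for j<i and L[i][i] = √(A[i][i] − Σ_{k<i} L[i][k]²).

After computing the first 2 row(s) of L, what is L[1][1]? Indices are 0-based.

L[1][1] = 4

Step 1: L[0][0] = √(16) = 4.
  L[1][0] = (4) / L[0][0] = 1.
Step 2: L[1][1] = √(16) = 4.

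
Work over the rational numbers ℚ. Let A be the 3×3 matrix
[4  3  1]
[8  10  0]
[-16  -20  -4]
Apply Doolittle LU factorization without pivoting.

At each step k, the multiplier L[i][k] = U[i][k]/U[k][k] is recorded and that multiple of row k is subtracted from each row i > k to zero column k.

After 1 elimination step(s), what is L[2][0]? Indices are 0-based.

L[2][0] = -4

Step 1: pivot at (0,0) is 4.
  row1 ← row1 − (2)·row0  ⇒  L[1][0]=2, U row1=(0, 4, -2)
  row2 ← row2 − (-4)·row0  ⇒  L[2][0]=-4, U row2=(0, -8, 0)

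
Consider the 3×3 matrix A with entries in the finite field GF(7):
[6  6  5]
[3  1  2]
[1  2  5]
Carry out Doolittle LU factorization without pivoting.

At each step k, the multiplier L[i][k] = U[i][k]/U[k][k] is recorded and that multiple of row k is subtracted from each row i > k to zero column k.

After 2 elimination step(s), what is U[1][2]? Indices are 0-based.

[col 0] pivot 6
  R1 -= 4*R0 → (0, 5, 3)  (L[1][0] := 4)
  R2 -= 6*R0 → (0, 1, 3)  (L[2][0] := 6)
[col 1] pivot 5
  R2 -= 3*R1 → (0, 0, 1)  (L[2][1] := 3)

U[1][2] = 3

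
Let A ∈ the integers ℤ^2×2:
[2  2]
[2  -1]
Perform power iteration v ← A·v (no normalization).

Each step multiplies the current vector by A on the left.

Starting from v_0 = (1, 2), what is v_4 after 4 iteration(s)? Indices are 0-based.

v_4 = (120, 84)

v_0 = (1, 2).
v_1 = A·v_0 = (6, 0).
v_2 = A·v_1 = (12, 12).
v_3 = A·v_2 = (48, 12).
v_4 = A·v_3 = (120, 84).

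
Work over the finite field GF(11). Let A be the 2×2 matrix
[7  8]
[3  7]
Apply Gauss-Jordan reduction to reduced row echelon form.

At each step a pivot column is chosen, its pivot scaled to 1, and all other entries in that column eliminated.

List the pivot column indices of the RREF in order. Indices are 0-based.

[1] R0 /= 7  ⇒  (1, 9)
     R1 -= 3·R0  ⇒  (0, 2)
[2] R1 /= 2  ⇒  (0, 1)
     R0 -= 9·R1  ⇒  (1, 0)

pivot columns: 0, 1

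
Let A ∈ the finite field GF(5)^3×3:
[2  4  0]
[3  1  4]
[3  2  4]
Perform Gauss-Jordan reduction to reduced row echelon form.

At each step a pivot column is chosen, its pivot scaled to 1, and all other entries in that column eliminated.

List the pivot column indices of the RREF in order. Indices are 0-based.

pivot columns: 0, 1, 2

pivot(0,0)=2: scale R0 → (1, 2, 0)
  clear (1,0): R1 −= (3)R0 → (0, 0, 4)
  clear (2,0): R2 −= (3)R0 → (0, 1, 4)
pivot(1,1): swap R1↔R2
pivot(1,1)=1: scale R1 → (0, 1, 4)
  clear (0,1): R0 −= (2)R1 → (1, 0, 2)
pivot(2,2)=4: scale R2 → (0, 0, 1)
  clear (0,2): R0 −= (2)R2 → (1, 0, 0)
  clear (1,2): R1 −= (4)R2 → (0, 1, 0)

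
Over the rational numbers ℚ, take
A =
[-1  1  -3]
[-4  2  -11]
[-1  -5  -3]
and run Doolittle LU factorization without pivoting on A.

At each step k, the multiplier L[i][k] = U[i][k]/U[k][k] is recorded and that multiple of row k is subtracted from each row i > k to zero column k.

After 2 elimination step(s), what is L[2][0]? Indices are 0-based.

k=0: U[0][0]=-1
  eliminate (1,0): mult=4, new row 1: (0, -2, 1); set L[1][0]=4
  eliminate (2,0): mult=1, new row 2: (0, -6, 0); set L[2][0]=1
k=1: U[1][1]=-2
  eliminate (2,1): mult=3, new row 2: (0, 0, -3); set L[2][1]=3

L[2][0] = 1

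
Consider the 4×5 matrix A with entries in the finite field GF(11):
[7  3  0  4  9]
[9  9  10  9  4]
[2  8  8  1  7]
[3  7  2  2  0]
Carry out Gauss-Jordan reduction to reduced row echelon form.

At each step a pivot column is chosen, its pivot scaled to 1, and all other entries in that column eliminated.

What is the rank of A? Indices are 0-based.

pivot(0,0)=7: scale R0 → (1, 2, 0, 10, 6)
  clear (1,0): R1 −= (9)R0 → (0, 2, 10, 7, 5)
  clear (2,0): R2 −= (2)R0 → (0, 4, 8, 3, 6)
  clear (3,0): R3 −= (3)R0 → (0, 1, 2, 5, 4)
pivot(1,1)=2: scale R1 → (0, 1, 5, 9, 8)
  clear (0,1): R0 −= (2)R1 → (1, 0, 1, 3, 1)
  clear (2,1): R2 −= (4)R1 → (0, 0, 10, 0, 7)
  clear (3,1): R3 −= (1)R1 → (0, 0, 8, 7, 7)
pivot(2,2)=10: scale R2 → (0, 0, 1, 0, 4)
  clear (0,2): R0 −= (1)R2 → (1, 0, 0, 3, 8)
  clear (1,2): R1 −= (5)R2 → (0, 1, 0, 9, 10)
  clear (3,2): R3 −= (8)R2 → (0, 0, 0, 7, 8)
pivot(3,3)=7: scale R3 → (0, 0, 0, 1, 9)
  clear (0,3): R0 −= (3)R3 → (1, 0, 0, 0, 3)
  clear (1,3): R1 −= (9)R3 → (0, 1, 0, 0, 6)

rank = 4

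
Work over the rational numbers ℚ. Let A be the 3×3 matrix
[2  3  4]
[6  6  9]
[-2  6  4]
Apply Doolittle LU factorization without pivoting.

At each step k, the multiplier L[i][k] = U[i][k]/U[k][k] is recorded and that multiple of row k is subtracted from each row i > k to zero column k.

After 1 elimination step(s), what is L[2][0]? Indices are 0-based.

L[2][0] = -1

[col 0] pivot 2
  R1 -= 3*R0 → (0, -3, -3)  (L[1][0] := 3)
  R2 -= -1*R0 → (0, 9, 8)  (L[2][0] := -1)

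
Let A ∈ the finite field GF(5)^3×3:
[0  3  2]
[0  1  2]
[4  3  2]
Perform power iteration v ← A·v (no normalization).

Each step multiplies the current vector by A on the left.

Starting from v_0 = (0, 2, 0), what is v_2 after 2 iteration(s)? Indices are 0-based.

v_0 = (0, 2, 0).
v_1 = A·v_0 = (1, 2, 1).
v_2 = A·v_1 = (3, 4, 2).

v_2 = (3, 4, 2)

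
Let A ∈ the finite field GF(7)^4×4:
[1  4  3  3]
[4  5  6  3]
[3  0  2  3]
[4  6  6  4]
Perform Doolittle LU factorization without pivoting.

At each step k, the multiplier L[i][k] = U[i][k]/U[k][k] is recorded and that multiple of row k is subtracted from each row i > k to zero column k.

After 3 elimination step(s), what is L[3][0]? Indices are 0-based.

[col 0] pivot 1
  R1 -= 4*R0 → (0, 3, 1, 5)  (L[1][0] := 4)
  R2 -= 3*R0 → (0, 2, 0, 1)  (L[2][0] := 3)
  R3 -= 4*R0 → (0, 4, 1, 6)  (L[3][0] := 4)
[col 1] pivot 3
  R2 -= 3*R1 → (0, 0, 4, 0)  (L[2][1] := 3)
  R3 -= 6*R1 → (0, 0, 2, 4)  (L[3][1] := 6)
[col 2] pivot 4
  R3 -= 4*R2 → (0, 0, 0, 4)  (L[3][2] := 4)

L[3][0] = 4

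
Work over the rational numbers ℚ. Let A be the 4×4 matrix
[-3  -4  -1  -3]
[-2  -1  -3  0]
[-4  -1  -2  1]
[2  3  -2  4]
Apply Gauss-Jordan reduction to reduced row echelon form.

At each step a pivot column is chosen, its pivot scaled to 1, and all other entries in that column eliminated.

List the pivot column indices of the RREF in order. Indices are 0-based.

step 1: normalize row 0 (÷-3) = (1, 4/3, 1/3, 1)
  row 1: subtract -2×row0 = (0, 5/3, -7/3, 2)
  row 2: subtract -4×row0 = (0, 13/3, -2/3, 5)
  row 3: subtract 2×row0 = (0, 1/3, -8/3, 2)
step 2: normalize row 1 (÷5/3) = (0, 1, -7/5, 6/5)
  row 0: subtract 4/3×row1 = (1, 0, 11/5, -3/5)
  row 2: subtract 13/3×row1 = (0, 0, 27/5, -1/5)
  row 3: subtract 1/3×row1 = (0, 0, -11/5, 8/5)
step 3: normalize row 2 (÷27/5) = (0, 0, 1, -1/27)
  row 0: subtract 11/5×row2 = (1, 0, 0, -14/27)
  row 1: subtract -7/5×row2 = (0, 1, 0, 31/27)
  row 3: subtract -11/5×row2 = (0, 0, 0, 41/27)
step 4: normalize row 3 (÷41/27) = (0, 0, 0, 1)
  row 0: subtract -14/27×row3 = (1, 0, 0, 0)
  row 1: subtract 31/27×row3 = (0, 1, 0, 0)
  row 2: subtract -1/27×row3 = (0, 0, 1, 0)

pivot columns: 0, 1, 2, 3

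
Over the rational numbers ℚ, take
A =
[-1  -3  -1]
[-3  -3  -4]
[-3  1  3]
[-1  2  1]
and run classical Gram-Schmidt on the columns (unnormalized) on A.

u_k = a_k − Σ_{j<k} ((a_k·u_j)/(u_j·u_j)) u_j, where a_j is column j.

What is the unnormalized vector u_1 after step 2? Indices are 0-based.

Step 1: u_0 = a_0 = (-1, -3, -3, -1).
Step 2: u_1 = a_1 − (7/20)·u_0 = (-53/20, -39/20, 41/20, 47/20).

u_1 = (-53/20, -39/20, 41/20, 47/20)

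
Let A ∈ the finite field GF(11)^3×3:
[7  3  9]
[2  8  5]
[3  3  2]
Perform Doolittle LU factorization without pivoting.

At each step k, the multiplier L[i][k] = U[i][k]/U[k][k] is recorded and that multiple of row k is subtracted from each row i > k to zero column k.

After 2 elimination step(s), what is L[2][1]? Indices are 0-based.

L[2][1] = 2

k=0: U[0][0]=7
  eliminate (1,0): mult=5, new row 1: (0, 4, 4); set L[1][0]=5
  eliminate (2,0): mult=2, new row 2: (0, 8, 6); set L[2][0]=2
k=1: U[1][1]=4
  eliminate (2,1): mult=2, new row 2: (0, 0, 9); set L[2][1]=2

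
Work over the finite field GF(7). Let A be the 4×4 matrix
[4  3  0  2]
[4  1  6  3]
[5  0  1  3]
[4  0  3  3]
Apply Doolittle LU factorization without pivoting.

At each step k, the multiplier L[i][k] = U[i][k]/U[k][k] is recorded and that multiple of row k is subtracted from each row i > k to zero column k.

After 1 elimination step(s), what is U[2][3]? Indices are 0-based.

U[2][3] = 4

Step 1: pivot at (0,0) is 4.
  row1 ← row1 − (1)·row0  ⇒  L[1][0]=1, U row1=(0, 5, 6, 1)
  row2 ← row2 − (3)·row0  ⇒  L[2][0]=3, U row2=(0, 5, 1, 4)
  row3 ← row3 − (1)·row0  ⇒  L[3][0]=1, U row3=(0, 4, 3, 1)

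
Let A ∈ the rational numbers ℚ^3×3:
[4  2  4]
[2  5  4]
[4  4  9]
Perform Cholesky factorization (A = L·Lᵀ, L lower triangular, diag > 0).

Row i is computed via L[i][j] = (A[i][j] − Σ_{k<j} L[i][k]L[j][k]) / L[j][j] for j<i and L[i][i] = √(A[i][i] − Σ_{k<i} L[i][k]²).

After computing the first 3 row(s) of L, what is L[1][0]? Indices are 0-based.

Step 1: L[0][0] = √(4) = 2.
  L[1][0] = (2) / L[0][0] = 1.
Step 2: L[1][1] = √(4) = 2.
  L[2][0] = (4) / L[0][0] = 2.
  L[2][1] = (2) / L[1][1] = 1.
Step 3: L[2][2] = √(4) = 2.

L[1][0] = 1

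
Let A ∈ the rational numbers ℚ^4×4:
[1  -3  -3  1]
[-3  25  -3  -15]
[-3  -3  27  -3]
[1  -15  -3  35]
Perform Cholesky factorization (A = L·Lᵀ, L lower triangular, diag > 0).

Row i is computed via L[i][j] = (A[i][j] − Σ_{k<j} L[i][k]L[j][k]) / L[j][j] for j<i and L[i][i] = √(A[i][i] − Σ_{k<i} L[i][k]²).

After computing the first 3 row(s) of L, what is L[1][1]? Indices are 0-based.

L[1][1] = 4

Step 1: L[0][0] = √(1) = 1.
  L[1][0] = (-3) / L[0][0] = -3.
Step 2: L[1][1] = √(16) = 4.
  L[2][0] = (-3) / L[0][0] = -3.
  L[2][1] = (-12) / L[1][1] = -3.
Step 3: L[2][2] = √(9) = 3.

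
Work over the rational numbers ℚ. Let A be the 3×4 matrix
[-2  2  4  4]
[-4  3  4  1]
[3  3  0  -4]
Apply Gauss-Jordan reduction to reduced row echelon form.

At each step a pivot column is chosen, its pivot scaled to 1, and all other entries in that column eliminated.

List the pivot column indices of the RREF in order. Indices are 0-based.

[1] R0 /= -2  ⇒  (1, -1, -2, -2)
     R1 -= -4·R0  ⇒  (0, -1, -4, -7)
     R2 -= 3·R0  ⇒  (0, 6, 6, 2)
[2] R1 /= -1  ⇒  (0, 1, 4, 7)
     R0 -= -1·R1  ⇒  (1, 0, 2, 5)
     R2 -= 6·R1  ⇒  (0, 0, -18, -40)
[3] R2 /= -18  ⇒  (0, 0, 1, 20/9)
     R0 -= 2·R2  ⇒  (1, 0, 0, 5/9)
     R1 -= 4·R2  ⇒  (0, 1, 0, -17/9)

pivot columns: 0, 1, 2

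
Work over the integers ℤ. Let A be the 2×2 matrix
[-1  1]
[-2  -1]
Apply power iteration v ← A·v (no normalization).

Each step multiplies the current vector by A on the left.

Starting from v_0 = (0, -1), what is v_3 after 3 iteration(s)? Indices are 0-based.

v_0 = (0, -1).
v_1 = A·v_0 = (-1, 1).
v_2 = A·v_1 = (2, 1).
v_3 = A·v_2 = (-1, -5).

v_3 = (-1, -5)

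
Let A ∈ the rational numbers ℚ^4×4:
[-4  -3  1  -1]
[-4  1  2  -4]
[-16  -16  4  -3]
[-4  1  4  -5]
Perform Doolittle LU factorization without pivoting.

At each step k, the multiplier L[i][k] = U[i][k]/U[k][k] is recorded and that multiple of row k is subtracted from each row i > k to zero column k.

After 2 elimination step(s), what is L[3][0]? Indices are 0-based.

L[3][0] = 1

k=0: U[0][0]=-4
  eliminate (1,0): mult=1, new row 1: (0, 4, 1, -3); set L[1][0]=1
  eliminate (2,0): mult=4, new row 2: (0, -4, 0, 1); set L[2][0]=4
  eliminate (3,0): mult=1, new row 3: (0, 4, 3, -4); set L[3][0]=1
k=1: U[1][1]=4
  eliminate (2,1): mult=-1, new row 2: (0, 0, 1, -2); set L[2][1]=-1
  eliminate (3,1): mult=1, new row 3: (0, 0, 2, -1); set L[3][1]=1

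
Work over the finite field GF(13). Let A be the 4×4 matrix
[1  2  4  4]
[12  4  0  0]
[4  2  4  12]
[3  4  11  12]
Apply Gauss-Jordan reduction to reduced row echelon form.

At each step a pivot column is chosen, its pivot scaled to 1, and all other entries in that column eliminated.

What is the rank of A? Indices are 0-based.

pivot(0,0)=1: scale R0 → (1, 2, 4, 4)
  clear (1,0): R1 −= (12)R0 → (0, 6, 4, 4)
  clear (2,0): R2 −= (4)R0 → (0, 7, 1, 9)
  clear (3,0): R3 −= (3)R0 → (0, 11, 12, 0)
pivot(1,1)=6: scale R1 → (0, 1, 5, 5)
  clear (0,1): R0 −= (2)R1 → (1, 0, 7, 7)
  clear (2,1): R2 −= (7)R1 → (0, 0, 5, 0)
  clear (3,1): R3 −= (11)R1 → (0, 0, 9, 10)
pivot(2,2)=5: scale R2 → (0, 0, 1, 0)
  clear (0,2): R0 −= (7)R2 → (1, 0, 0, 7)
  clear (1,2): R1 −= (5)R2 → (0, 1, 0, 5)
  clear (3,2): R3 −= (9)R2 → (0, 0, 0, 10)
pivot(3,3)=10: scale R3 → (0, 0, 0, 1)
  clear (0,3): R0 −= (7)R3 → (1, 0, 0, 0)
  clear (1,3): R1 −= (5)R3 → (0, 1, 0, 0)

rank = 4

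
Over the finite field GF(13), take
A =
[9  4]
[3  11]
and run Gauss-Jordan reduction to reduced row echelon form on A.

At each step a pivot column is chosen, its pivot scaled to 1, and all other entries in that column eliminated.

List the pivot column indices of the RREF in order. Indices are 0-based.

pivot(0,0)=9: scale R0 → (1, 12)
  clear (1,0): R1 −= (3)R0 → (0, 1)
pivot(1,1)=1: scale R1 → (0, 1)
  clear (0,1): R0 −= (12)R1 → (1, 0)

pivot columns: 0, 1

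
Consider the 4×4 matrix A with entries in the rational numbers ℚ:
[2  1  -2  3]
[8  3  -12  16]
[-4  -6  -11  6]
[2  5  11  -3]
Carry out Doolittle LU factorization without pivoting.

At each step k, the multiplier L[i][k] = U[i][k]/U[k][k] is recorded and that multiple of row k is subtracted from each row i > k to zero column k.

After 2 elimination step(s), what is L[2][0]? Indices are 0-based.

Step 1: pivot at (0,0) is 2.
  row1 ← row1 − (4)·row0  ⇒  L[1][0]=4, U row1=(0, -1, -4, 4)
  row2 ← row2 − (-2)·row0  ⇒  L[2][0]=-2, U row2=(0, -4, -15, 12)
  row3 ← row3 − (1)·row0  ⇒  L[3][0]=1, U row3=(0, 4, 13, -6)
Step 2: pivot at (1,1) is -1.
  row2 ← row2 − (4)·row1  ⇒  L[2][1]=4, U row2=(0, 0, 1, -4)
  row3 ← row3 − (-4)·row1  ⇒  L[3][1]=-4, U row3=(0, 0, -3, 10)

L[2][0] = -2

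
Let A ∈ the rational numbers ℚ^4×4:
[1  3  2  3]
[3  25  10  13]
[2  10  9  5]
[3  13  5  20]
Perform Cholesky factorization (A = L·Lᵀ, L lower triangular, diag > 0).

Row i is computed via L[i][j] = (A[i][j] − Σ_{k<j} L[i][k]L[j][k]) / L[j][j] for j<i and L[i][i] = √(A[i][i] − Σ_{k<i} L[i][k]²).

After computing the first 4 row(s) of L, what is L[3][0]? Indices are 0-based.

L[3][0] = 3

Step 1: L[0][0] = √(1) = 1.
  L[1][0] = (3) / L[0][0] = 3.
Step 2: L[1][1] = √(16) = 4.
  L[2][0] = (2) / L[0][0] = 2.
  L[2][1] = (4) / L[1][1] = 1.
Step 3: L[2][2] = √(4) = 2.
  L[3][0] = (3) / L[0][0] = 3.
  L[3][1] = (4) / L[1][1] = 1.
  L[3][2] = (-2) / L[2][2] = -1.
Step 4: L[3][3] = √(9) = 3.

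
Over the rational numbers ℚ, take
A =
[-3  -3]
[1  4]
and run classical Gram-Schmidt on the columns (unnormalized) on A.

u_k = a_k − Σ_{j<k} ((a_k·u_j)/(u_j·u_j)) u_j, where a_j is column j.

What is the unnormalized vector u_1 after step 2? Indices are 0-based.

u_1 = (9/10, 27/10)

Step 1: u_0 = a_0 = (-3, 1).
Step 2: u_1 = a_1 − (13/10)·u_0 = (9/10, 27/10).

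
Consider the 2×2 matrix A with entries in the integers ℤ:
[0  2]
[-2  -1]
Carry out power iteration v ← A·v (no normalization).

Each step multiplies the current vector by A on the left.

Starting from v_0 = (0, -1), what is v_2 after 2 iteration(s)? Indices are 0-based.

v_0 = (0, -1).
v_1 = A·v_0 = (-2, 1).
v_2 = A·v_1 = (2, 3).

v_2 = (2, 3)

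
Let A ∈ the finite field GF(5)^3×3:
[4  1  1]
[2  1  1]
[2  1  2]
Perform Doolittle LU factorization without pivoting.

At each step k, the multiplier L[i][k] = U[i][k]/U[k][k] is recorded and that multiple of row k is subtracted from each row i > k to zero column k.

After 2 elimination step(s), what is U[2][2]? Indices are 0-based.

U[2][2] = 1

k=0: U[0][0]=4
  eliminate (1,0): mult=3, new row 1: (0, 3, 3); set L[1][0]=3
  eliminate (2,0): mult=3, new row 2: (0, 3, 4); set L[2][0]=3
k=1: U[1][1]=3
  eliminate (2,1): mult=1, new row 2: (0, 0, 1); set L[2][1]=1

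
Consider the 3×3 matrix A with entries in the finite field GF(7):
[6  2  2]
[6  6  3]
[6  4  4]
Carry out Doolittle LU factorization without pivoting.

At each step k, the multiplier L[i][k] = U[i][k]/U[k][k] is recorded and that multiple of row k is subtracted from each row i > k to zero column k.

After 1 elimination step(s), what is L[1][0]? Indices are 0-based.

Step 1: pivot at (0,0) is 6.
  row1 ← row1 − (1)·row0  ⇒  L[1][0]=1, U row1=(0, 4, 1)
  row2 ← row2 − (1)·row0  ⇒  L[2][0]=1, U row2=(0, 2, 2)

L[1][0] = 1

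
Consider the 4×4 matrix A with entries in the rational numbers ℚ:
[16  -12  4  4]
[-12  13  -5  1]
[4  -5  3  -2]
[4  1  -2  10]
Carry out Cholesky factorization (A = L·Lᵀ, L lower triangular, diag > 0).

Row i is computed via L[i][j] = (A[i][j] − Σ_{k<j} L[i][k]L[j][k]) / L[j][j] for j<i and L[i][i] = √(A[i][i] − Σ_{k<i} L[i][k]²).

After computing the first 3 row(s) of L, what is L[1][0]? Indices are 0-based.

Step 1: L[0][0] = √(16) = 4.
  L[1][0] = (-12) / L[0][0] = -3.
Step 2: L[1][1] = √(4) = 2.
  L[2][0] = (4) / L[0][0] = 1.
  L[2][1] = (-2) / L[1][1] = -1.
Step 3: L[2][2] = √(1) = 1.

L[1][0] = -3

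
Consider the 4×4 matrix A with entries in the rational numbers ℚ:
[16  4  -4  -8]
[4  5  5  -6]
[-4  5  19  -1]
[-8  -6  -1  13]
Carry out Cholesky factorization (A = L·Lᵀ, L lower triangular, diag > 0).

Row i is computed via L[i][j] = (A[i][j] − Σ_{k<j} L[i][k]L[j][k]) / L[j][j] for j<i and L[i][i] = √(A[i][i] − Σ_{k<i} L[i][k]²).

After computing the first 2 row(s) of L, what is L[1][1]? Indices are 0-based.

Step 1: L[0][0] = √(16) = 4.
  L[1][0] = (4) / L[0][0] = 1.
Step 2: L[1][1] = √(4) = 2.

L[1][1] = 2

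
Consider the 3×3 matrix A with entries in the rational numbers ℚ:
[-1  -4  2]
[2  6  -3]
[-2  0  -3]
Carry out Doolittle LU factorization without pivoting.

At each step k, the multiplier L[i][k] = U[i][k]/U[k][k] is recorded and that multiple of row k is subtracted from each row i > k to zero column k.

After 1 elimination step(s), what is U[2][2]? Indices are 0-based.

Step 1: pivot at (0,0) is -1.
  row1 ← row1 − (-2)·row0  ⇒  L[1][0]=-2, U row1=(0, -2, 1)
  row2 ← row2 − (2)·row0  ⇒  L[2][0]=2, U row2=(0, 8, -7)

U[2][2] = -7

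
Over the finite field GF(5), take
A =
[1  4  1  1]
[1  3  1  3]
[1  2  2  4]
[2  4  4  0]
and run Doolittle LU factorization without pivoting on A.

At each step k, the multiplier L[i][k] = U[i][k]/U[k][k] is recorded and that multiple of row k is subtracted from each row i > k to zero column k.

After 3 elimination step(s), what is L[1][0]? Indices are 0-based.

L[1][0] = 1

k=0: U[0][0]=1
  eliminate (1,0): mult=1, new row 1: (0, 4, 0, 2); set L[1][0]=1
  eliminate (2,0): mult=1, new row 2: (0, 3, 1, 3); set L[2][0]=1
  eliminate (3,0): mult=2, new row 3: (0, 1, 2, 3); set L[3][0]=2
k=1: U[1][1]=4
  eliminate (2,1): mult=2, new row 2: (0, 0, 1, 4); set L[2][1]=2
  eliminate (3,1): mult=4, new row 3: (0, 0, 2, 0); set L[3][1]=4
k=2: U[2][2]=1
  eliminate (3,2): mult=2, new row 3: (0, 0, 0, 2); set L[3][2]=2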